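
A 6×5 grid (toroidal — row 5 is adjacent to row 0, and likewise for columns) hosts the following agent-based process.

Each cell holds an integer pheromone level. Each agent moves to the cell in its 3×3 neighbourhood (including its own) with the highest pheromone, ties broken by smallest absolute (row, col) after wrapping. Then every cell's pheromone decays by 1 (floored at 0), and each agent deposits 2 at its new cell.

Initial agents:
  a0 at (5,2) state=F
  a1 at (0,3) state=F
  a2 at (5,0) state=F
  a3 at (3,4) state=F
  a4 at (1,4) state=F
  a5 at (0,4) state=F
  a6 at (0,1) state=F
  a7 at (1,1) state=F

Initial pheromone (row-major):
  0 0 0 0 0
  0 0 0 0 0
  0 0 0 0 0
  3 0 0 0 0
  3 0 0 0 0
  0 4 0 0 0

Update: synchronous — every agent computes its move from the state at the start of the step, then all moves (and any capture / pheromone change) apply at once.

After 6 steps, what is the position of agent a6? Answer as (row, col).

(5, 1)

t=1: a0@(5,1) a1@(0,2) a2@(5,1) a3@(3,0) a4@(0,0) a5@(0,0) a6@(5,1) a7@(0,0) | pheromone: 6 0 2 0 0 / 0 0 0 0 0 / 0 0 0 0 0 / 4 0 0 0 0 / 2 0 0 0 0 / 0 9 0 0 0
t=2: a0@(5,1) a1@(5,1) a2@(5,1) a3@(3,0) a4@(5,1) a5@(5,1) a6@(5,1) a7@(5,1) | pheromone: 5 0 1 0 0 / 0 0 0 0 0 / 0 0 0 0 0 / 5 0 0 0 0 / 1 0 0 0 0 / 0 22 0 0 0
t=3: a0@(5,1) a1@(5,1) a2@(5,1) a3@(3,0) a4@(5,1) a5@(5,1) a6@(5,1) a7@(5,1) | pheromone: 4 0 0 0 0 / 0 0 0 0 0 / 0 0 0 0 0 / 6 0 0 0 0 / 0 0 0 0 0 / 0 35 0 0 0
t=4: a0@(5,1) a1@(5,1) a2@(5,1) a3@(3,0) a4@(5,1) a5@(5,1) a6@(5,1) a7@(5,1) | pheromone: 3 0 0 0 0 / 0 0 0 0 0 / 0 0 0 0 0 / 7 0 0 0 0 / 0 0 0 0 0 / 0 48 0 0 0
t=5: a0@(5,1) a1@(5,1) a2@(5,1) a3@(3,0) a4@(5,1) a5@(5,1) a6@(5,1) a7@(5,1) | pheromone: 2 0 0 0 0 / 0 0 0 0 0 / 0 0 0 0 0 / 8 0 0 0 0 / 0 0 0 0 0 / 0 61 0 0 0
t=6: a0@(5,1) a1@(5,1) a2@(5,1) a3@(3,0) a4@(5,1) a5@(5,1) a6@(5,1) a7@(5,1) | pheromone: 1 0 0 0 0 / 0 0 0 0 0 / 0 0 0 0 0 / 9 0 0 0 0 / 0 0 0 0 0 / 0 74 0 0 0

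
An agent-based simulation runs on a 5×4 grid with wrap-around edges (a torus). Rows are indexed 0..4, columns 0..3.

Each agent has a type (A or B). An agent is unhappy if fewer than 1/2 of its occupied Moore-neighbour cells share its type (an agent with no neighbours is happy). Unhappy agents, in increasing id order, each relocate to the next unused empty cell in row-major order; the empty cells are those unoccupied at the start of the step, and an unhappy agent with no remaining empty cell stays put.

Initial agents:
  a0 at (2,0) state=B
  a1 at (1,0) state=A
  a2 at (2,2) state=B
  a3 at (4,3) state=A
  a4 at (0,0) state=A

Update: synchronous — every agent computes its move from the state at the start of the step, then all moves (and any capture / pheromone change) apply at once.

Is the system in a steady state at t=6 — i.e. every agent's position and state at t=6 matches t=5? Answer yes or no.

t=1: a0@(0,1):B a1@(1,0):A a2@(2,2):B a3@(4,3):A a4@(0,0):A
t=2: a0@(0,2):B a1@(1,0):A a2@(2,2):B a3@(4,3):A a4@(0,0):A
t=3: a0@(0,1):B a1@(1,0):A a2@(2,2):B a3@(4,3):A a4@(0,0):A
t=4: a0@(0,2):B a1@(1,0):A a2@(2,2):B a3@(4,3):A a4@(0,0):A
t=5: a0@(0,1):B a1@(1,0):A a2@(2,2):B a3@(4,3):A a4@(0,0):A
t=6: a0@(0,2):B a1@(1,0):A a2@(2,2):B a3@(4,3):A a4@(0,0):A

no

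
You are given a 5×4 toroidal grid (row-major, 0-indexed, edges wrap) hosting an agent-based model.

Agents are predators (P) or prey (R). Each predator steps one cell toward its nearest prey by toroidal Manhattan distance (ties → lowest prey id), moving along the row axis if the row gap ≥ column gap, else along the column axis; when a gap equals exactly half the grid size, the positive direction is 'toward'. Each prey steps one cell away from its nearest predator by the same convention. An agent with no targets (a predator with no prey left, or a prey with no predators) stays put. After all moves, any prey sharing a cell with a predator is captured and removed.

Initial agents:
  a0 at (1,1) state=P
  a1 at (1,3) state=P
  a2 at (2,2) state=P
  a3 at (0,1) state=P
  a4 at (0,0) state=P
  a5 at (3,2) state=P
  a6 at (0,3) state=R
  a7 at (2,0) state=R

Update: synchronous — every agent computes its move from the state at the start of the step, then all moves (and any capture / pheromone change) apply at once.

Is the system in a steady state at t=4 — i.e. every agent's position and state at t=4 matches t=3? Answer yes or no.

t=1: a0@(2,1):P a1@(0,3):P a2@(2,3):P a3@(0,2):P a4@(0,3):P a5@(4,2):P a6@(4,3):R a7@(3,0):R
t=2: a0@(3,1):P a1@(4,3):P a2@(3,3):P a3@(4,2):P a4@(4,3):P a5@(4,3):P a7@(4,0):R
t=3: a0@(4,1):P a1@(4,0):P a2@(4,3):P a3@(4,3):P a4@(4,0):P a5@(4,0):P
t=4: (unchanged — steady state)

yes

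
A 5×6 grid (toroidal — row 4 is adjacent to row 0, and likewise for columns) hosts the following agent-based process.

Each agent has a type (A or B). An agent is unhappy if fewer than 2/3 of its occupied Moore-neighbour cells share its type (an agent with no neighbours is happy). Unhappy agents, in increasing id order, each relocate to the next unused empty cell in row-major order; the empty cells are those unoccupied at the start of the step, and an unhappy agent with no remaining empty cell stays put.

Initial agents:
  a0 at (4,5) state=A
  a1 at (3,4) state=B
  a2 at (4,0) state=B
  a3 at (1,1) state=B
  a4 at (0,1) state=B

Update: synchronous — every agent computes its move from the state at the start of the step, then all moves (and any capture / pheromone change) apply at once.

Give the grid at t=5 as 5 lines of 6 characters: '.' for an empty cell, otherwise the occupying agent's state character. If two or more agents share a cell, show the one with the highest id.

t=1: a0@(0,0):A a1@(0,2):B a2@(0,3):B a3@(1,1):B a4@(0,1):B
t=2: a0@(0,4):A a1@(0,2):B a2@(0,3):B a3@(1,1):B a4@(0,1):B
t=3: a0@(0,0):A a1@(0,2):B a2@(0,5):B a3@(1,1):B a4@(0,1):B
t=4: a0@(0,3):A a1@(0,2):B a2@(0,4):B a3@(1,1):B a4@(0,1):B
t=5: a0@(0,0):A a1@(0,2):B a2@(0,5):B a3@(1,1):B a4@(0,1):B

ABB..B
.B....
......
......
......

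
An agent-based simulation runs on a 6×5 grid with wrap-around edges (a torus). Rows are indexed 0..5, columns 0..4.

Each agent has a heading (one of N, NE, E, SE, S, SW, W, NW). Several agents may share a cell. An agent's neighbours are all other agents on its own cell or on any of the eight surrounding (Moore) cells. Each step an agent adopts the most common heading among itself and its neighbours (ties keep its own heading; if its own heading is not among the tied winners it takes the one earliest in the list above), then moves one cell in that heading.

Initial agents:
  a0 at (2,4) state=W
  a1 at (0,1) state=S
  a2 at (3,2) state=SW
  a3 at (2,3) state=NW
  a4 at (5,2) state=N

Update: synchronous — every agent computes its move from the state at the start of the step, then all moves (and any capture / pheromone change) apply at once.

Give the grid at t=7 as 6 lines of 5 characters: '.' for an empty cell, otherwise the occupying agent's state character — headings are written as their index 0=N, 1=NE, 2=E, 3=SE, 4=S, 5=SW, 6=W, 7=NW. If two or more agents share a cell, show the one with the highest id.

t=1: a0@(2,3):W a1@(1,1):S a2@(4,1):SW a3@(1,2):NW a4@(4,2):N
t=2: a0@(2,2):W a1@(2,1):S a2@(5,0):SW a3@(0,1):NW a4@(3,2):N
t=3: a0@(2,1):W a1@(3,1):S a2@(0,4):SW a3@(5,0):NW a4@(2,2):N
t=4: a0@(2,0):W a1@(4,1):S a2@(1,3):SW a3@(4,4):NW a4@(1,2):N
t=5: a0@(2,4):W a1@(5,1):S a2@(2,2):SW a3@(3,3):NW a4@(0,2):N
t=6: a0@(2,3):W a1@(0,1):S a2@(3,1):SW a3@(2,2):NW a4@(5,2):N
t=7: a0@(2,2):W a1@(1,1):S a2@(4,0):SW a3@(1,1):NW a4@(4,2):N

.....
.7...
..6..
.....
5.0..
.....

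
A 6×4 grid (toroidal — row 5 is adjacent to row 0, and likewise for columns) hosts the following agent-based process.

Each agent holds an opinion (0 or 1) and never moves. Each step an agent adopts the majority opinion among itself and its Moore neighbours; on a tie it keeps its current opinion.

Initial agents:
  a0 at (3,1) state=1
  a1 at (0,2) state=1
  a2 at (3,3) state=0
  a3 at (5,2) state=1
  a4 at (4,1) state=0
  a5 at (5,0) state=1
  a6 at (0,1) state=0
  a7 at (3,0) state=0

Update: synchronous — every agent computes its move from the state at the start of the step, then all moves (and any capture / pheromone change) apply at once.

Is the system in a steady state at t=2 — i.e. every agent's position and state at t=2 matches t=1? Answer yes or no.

no

t=1: a0@(3,1):0 a1@(0,2):1 a2@(3,3):0 a3@(5,2):1 a4@(4,1):1 a5@(5,0):0 a6@(0,1):1 a7@(3,0):0
t=2: a0@(3,1):0 a1@(0,2):1 a2@(3,3):0 a3@(5,2):1 a4@(4,1):0 a5@(5,0):1 a6@(0,1):1 a7@(3,0):0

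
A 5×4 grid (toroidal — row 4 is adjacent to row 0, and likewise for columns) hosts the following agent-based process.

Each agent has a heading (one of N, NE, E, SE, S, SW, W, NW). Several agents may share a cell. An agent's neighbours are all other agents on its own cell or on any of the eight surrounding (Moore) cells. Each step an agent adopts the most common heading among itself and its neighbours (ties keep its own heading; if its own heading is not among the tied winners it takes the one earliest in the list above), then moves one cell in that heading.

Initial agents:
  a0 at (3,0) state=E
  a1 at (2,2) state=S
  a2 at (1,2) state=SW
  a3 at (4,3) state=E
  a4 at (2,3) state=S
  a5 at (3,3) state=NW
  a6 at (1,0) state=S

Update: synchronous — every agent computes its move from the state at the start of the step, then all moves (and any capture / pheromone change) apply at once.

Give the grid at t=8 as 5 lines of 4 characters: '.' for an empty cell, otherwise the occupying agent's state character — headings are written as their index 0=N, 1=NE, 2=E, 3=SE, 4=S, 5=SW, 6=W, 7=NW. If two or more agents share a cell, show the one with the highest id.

..44
....
....
...2
4.42

t=1: a0@(3,1):E a1@(3,2):S a2@(2,2):S a3@(4,0):E a4@(3,3):S a5@(3,0):E a6@(2,0):S
t=2: a0@(3,2):E a1@(4,2):S a2@(3,2):S a3@(4,1):E a4@(4,3):S a5@(3,1):E a6@(3,0):S
t=3: a0@(3,3):E a1@(0,2):S a2@(4,2):S a3@(4,2):E a4@(0,3):S a5@(3,2):E a6@(4,0):S
t=4: a0@(3,0):E a1@(1,2):S a2@(0,2):S a3@(4,3):E a4@(1,3):S a5@(3,3):E a6@(0,0):S
t=5: a0@(3,1):E a1@(2,2):S a2@(1,2):S a3@(4,0):E a4@(2,3):S a5@(3,0):E a6@(1,0):S
t=6: a0@(3,2):E a1@(3,2):S a2@(2,2):S a3@(4,1):E a4@(3,3):S a5@(3,1):E a6@(2,0):S
t=7: a0@(3,3):E a1@(4,2):S a2@(3,2):S a3@(4,2):E a4@(4,3):S a5@(3,2):E a6@(3,0):S
t=8: a0@(4,3):S a1@(0,2):S a2@(4,2):S a3@(4,3):E a4@(0,3):S a5@(3,3):E a6@(4,0):S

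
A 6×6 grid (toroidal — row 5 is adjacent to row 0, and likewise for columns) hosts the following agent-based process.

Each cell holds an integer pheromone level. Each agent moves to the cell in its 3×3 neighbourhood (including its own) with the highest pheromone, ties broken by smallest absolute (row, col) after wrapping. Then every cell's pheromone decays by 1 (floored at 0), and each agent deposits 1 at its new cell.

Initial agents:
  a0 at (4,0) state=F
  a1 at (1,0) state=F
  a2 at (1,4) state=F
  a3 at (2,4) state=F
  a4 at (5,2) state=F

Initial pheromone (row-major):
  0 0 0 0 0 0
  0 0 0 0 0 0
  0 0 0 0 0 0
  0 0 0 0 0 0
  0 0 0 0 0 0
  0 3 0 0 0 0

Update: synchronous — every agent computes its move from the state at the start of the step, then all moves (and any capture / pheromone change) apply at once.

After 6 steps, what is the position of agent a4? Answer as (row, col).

(5, 1)

t=1: a0@(5,1) a1@(0,0) a2@(0,3) a3@(1,3) a4@(5,1) | pheromone: 1 0 0 1 0 0 / 0 0 0 1 0 0 / 0 0 0 0 0 0 / 0 0 0 0 0 0 / 0 0 0 0 0 0 / 0 4 0 0 0 0
t=2: a0@(5,1) a1@(5,1) a2@(0,3) a3@(0,3) a4@(5,1) | pheromone: 0 0 0 2 0 0 / 0 0 0 0 0 0 / 0 0 0 0 0 0 / 0 0 0 0 0 0 / 0 0 0 0 0 0 / 0 6 0 0 0 0
t=3: a0@(5,1) a1@(5,1) a2@(0,3) a3@(0,3) a4@(5,1) | pheromone: 0 0 0 3 0 0 / 0 0 0 0 0 0 / 0 0 0 0 0 0 / 0 0 0 0 0 0 / 0 0 0 0 0 0 / 0 8 0 0 0 0
t=4: a0@(5,1) a1@(5,1) a2@(0,3) a3@(0,3) a4@(5,1) | pheromone: 0 0 0 4 0 0 / 0 0 0 0 0 0 / 0 0 0 0 0 0 / 0 0 0 0 0 0 / 0 0 0 0 0 0 / 0 10 0 0 0 0
t=5: a0@(5,1) a1@(5,1) a2@(0,3) a3@(0,3) a4@(5,1) | pheromone: 0 0 0 5 0 0 / 0 0 0 0 0 0 / 0 0 0 0 0 0 / 0 0 0 0 0 0 / 0 0 0 0 0 0 / 0 12 0 0 0 0
t=6: a0@(5,1) a1@(5,1) a2@(0,3) a3@(0,3) a4@(5,1) | pheromone: 0 0 0 6 0 0 / 0 0 0 0 0 0 / 0 0 0 0 0 0 / 0 0 0 0 0 0 / 0 0 0 0 0 0 / 0 14 0 0 0 0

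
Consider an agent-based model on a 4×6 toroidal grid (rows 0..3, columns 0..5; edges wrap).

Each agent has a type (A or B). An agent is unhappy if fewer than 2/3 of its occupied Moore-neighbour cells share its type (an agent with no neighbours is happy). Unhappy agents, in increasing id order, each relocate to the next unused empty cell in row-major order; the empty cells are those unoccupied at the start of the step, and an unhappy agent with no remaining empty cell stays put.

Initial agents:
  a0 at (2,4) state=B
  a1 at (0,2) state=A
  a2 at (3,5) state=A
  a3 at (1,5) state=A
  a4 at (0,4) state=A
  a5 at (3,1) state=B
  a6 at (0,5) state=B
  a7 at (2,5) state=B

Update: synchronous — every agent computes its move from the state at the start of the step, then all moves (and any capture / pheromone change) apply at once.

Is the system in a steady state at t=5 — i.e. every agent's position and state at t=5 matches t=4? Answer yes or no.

no

t=1: a0@(0,0):B a1@(0,1):A a2@(0,3):A a3@(1,0):A a4@(0,4):A a5@(1,1):B a6@(1,2):B a7@(1,3):B
t=2: a0@(0,2):B a1@(0,5):A a2@(1,4):A a3@(1,5):A a4@(2,0):A a5@(2,1):B a6@(2,2):B a7@(2,3):B
t=3: a0@(0,2):B a1@(0,5):A a2@(1,4):A a3@(1,5):A a4@(0,0):A a5@(0,1):B a6@(2,2):B a7@(0,3):B
t=4: a0@(0,2):B a1@(0,5):A a2@(1,4):A a3@(1,5):A a4@(0,0):A a5@(0,4):B a6@(2,2):B a7@(1,0):B
t=5: a0@(0,2):B a1@(0,1):A a2@(1,4):A a3@(0,3):A a4@(0,0):A a5@(1,1):B a6@(2,2):B a7@(1,2):B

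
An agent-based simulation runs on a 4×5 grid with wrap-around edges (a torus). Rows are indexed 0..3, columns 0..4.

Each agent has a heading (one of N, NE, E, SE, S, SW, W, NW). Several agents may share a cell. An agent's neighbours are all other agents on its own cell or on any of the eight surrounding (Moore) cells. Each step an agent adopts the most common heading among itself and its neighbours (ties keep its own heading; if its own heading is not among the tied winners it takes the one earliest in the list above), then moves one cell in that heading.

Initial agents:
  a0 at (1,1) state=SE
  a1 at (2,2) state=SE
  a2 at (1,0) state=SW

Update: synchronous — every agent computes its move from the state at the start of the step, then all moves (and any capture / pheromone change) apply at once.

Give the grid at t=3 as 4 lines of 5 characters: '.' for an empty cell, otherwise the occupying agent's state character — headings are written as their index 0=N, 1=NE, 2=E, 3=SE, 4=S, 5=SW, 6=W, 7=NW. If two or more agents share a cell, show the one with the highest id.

....3
3....
.....
.....

t=1: a0@(2,2):SE a1@(3,3):SE a2@(2,4):SW
t=2: a0@(3,3):SE a1@(0,4):SE a2@(3,3):SW
t=3: a0@(0,4):SE a1@(1,0):SE a2@(0,4):SE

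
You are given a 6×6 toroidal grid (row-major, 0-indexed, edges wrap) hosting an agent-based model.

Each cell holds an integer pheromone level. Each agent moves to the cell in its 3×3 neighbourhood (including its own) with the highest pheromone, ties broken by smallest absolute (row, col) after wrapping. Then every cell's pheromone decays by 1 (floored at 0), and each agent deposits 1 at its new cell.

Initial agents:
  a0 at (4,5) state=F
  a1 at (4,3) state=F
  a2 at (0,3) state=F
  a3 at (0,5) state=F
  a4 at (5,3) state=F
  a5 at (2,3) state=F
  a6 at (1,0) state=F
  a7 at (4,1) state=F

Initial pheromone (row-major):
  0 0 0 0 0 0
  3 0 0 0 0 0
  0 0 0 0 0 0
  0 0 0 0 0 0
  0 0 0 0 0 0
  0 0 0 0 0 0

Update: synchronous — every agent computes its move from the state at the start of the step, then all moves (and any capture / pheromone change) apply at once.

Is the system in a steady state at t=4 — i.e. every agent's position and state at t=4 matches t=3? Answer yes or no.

yes

t=1: a0@(3,0) a1@(3,2) a2@(0,2) a3@(1,0) a4@(0,2) a5@(1,2) a6@(1,0) a7@(3,0) | pheromone: 0 0 2 0 0 0 / 4 0 1 0 0 0 / 0 0 0 0 0 0 / 2 0 1 0 0 0 / 0 0 0 0 0 0 / 0 0 0 0 0 0
t=2: a0@(3,0) a1@(3,2) a2@(0,2) a3@(1,0) a4@(0,2) a5@(0,2) a6@(1,0) a7@(3,0) | pheromone: 0 0 4 0 0 0 / 5 0 0 0 0 0 / 0 0 0 0 0 0 / 3 0 1 0 0 0 / 0 0 0 0 0 0 / 0 0 0 0 0 0
t=3: a0@(3,0) a1@(3,2) a2@(0,2) a3@(1,0) a4@(0,2) a5@(0,2) a6@(1,0) a7@(3,0) | pheromone: 0 0 6 0 0 0 / 6 0 0 0 0 0 / 0 0 0 0 0 0 / 4 0 1 0 0 0 / 0 0 0 0 0 0 / 0 0 0 0 0 0
t=4: a0@(3,0) a1@(3,2) a2@(0,2) a3@(1,0) a4@(0,2) a5@(0,2) a6@(1,0) a7@(3,0) | pheromone: 0 0 8 0 0 0 / 7 0 0 0 0 0 / 0 0 0 0 0 0 / 5 0 1 0 0 0 / 0 0 0 0 0 0 / 0 0 0 0 0 0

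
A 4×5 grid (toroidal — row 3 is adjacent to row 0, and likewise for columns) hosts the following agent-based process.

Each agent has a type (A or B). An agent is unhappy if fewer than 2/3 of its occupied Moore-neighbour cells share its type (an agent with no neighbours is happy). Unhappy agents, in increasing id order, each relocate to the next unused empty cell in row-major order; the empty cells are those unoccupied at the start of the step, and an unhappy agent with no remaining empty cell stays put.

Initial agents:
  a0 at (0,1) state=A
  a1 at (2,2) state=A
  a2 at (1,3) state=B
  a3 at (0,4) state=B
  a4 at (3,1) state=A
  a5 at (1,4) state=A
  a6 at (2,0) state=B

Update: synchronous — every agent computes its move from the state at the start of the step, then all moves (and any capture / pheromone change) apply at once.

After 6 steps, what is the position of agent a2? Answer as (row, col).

(1, 2)

t=1: a0@(0,1):A a1@(0,0):A a2@(0,2):B a3@(0,3):B a4@(3,1):A a5@(1,0):A a6@(1,1):B
t=2: a0@(0,4):A a1@(0,0):A a2@(1,2):B a3@(0,3):B a4@(3,1):A a5@(1,0):A a6@(1,3):B
t=3: a0@(0,1):A a1@(0,0):A a2@(1,2):B a3@(0,3):B a4@(3,1):A a5@(1,0):A a6@(1,3):B
t=4: (unchanged — steady state)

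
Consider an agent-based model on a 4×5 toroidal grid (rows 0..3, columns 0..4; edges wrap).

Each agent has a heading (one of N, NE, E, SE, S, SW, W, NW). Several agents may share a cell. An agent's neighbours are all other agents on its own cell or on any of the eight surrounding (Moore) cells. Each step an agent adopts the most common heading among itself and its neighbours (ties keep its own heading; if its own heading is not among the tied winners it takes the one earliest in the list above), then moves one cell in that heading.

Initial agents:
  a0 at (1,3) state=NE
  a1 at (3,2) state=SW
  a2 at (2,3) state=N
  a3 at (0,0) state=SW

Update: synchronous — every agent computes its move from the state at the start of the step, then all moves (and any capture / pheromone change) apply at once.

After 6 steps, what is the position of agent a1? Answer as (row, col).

t=1: a0@(0,4):NE a1@(0,1):SW a2@(1,3):N a3@(1,4):SW
t=2: a0@(3,0):NE a1@(1,0):SW a2@(0,3):N a3@(2,3):SW
t=3: a0@(2,1):NE a1@(2,4):SW a2@(3,3):N a3@(3,2):SW
t=4: a0@(1,2):NE a1@(3,3):SW a2@(0,2):SW a3@(0,1):SW
t=5: a0@(2,1):SW a1@(0,2):SW a2@(1,1):SW a3@(1,0):SW
t=6: a0@(3,0):SW a1@(1,1):SW a2@(2,0):SW a3@(2,4):SW

(1, 1)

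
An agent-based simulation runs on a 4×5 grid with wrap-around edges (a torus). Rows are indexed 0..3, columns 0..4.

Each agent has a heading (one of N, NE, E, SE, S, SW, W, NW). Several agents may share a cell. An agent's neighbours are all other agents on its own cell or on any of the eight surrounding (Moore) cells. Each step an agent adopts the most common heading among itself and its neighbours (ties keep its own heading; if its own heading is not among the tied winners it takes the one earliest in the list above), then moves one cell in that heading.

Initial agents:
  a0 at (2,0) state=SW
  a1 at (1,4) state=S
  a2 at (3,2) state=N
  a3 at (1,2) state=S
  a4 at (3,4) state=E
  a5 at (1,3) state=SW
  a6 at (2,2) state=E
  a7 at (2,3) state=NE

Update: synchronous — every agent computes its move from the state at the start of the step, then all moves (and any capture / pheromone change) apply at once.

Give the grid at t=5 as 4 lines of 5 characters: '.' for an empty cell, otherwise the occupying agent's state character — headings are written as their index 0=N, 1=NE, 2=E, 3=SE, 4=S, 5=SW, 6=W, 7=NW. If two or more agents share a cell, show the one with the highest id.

.....
..4..
..24.
..42.

t=1: a0@(3,4):SW a1@(2,3):SW a2@(2,2):N a3@(2,2):S a4@(3,0):E a5@(2,3):S a6@(2,3):E a7@(2,4):E
t=2: a0@(3,0):E a1@(3,2):SW a2@(3,2):S a3@(3,2):S a4@(3,1):E a5@(3,3):S a6@(2,4):E a7@(2,0):E
t=3: a0@(3,1):E a1@(0,2):S a2@(0,2):S a3@(0,2):S a4@(3,2):E a5@(0,3):S a6@(2,0):E a7@(2,1):E
t=4: a0@(3,2):E a1@(1,2):S a2@(1,2):S a3@(1,2):S a4@(0,2):S a5@(1,3):S a6@(2,1):E a7@(2,2):E
t=5: a0@(3,3):E a1@(2,2):S a2@(2,2):S a3@(2,2):S a4@(1,2):S a5@(2,3):S a6@(2,2):E a7@(3,2):S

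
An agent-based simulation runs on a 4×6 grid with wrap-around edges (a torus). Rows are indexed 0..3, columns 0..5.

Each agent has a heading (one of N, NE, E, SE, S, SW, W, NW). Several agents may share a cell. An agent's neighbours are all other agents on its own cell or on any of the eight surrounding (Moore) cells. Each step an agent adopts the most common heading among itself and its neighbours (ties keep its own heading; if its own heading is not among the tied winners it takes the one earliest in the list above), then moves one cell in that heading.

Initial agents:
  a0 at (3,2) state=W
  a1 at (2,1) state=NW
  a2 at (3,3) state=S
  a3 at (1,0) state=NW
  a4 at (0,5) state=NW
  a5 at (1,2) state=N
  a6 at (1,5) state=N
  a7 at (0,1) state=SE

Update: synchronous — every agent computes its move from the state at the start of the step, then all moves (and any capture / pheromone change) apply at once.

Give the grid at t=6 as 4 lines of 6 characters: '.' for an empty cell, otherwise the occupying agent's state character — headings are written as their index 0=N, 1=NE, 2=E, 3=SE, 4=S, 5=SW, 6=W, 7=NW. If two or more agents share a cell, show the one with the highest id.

.7....
......
.....7
7.6.77

t=1: a0@(3,1):W a1@(1,0):NW a2@(0,3):S a3@(0,5):NW a4@(3,4):NW a5@(0,2):N a6@(0,4):NW a7@(1,2):SE
t=2: a0@(3,0):W a1@(0,5):NW a2@(3,2):NW a3@(3,4):NW a4@(2,3):NW a5@(3,2):N a6@(3,3):NW a7@(2,3):SE
t=3: a0@(3,5):W a1@(3,4):NW a2@(2,1):NW a3@(2,3):NW a4@(1,2):NW a5@(2,1):NW a6@(2,2):NW a7@(1,2):NW
t=4: a0@(3,4):W a1@(2,3):NW a2@(1,0):NW a3@(1,2):NW a4@(0,1):NW a5@(1,0):NW a6@(1,1):NW a7@(0,1):NW
t=5: a0@(3,3):W a1@(1,2):NW a2@(0,5):NW a3@(0,1):NW a4@(3,0):NW a5@(0,5):NW a6@(0,0):NW a7@(3,0):NW
t=6: a0@(3,2):W a1@(0,1):NW a2@(3,4):NW a3@(3,0):NW a4@(2,5):NW a5@(3,4):NW a6@(3,5):NW a7@(2,5):NW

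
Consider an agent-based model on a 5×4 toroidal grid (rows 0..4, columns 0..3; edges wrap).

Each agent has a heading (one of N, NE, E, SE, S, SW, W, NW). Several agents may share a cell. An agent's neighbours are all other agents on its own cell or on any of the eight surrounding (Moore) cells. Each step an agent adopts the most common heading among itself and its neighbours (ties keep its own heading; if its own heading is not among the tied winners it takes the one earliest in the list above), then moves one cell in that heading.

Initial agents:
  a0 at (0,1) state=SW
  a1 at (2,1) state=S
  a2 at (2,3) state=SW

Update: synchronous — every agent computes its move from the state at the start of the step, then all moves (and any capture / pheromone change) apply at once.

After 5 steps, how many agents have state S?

1

t=1: a0@(1,0):SW a1@(3,1):S a2@(3,2):SW
t=2: a0@(2,3):SW a1@(4,1):S a2@(4,1):SW
t=3: a0@(3,2):SW a1@(0,1):S a2@(0,0):SW
t=4: a0@(4,1):SW a1@(1,1):S a2@(1,3):SW
t=5: a0@(0,0):SW a1@(2,1):S a2@(2,2):SW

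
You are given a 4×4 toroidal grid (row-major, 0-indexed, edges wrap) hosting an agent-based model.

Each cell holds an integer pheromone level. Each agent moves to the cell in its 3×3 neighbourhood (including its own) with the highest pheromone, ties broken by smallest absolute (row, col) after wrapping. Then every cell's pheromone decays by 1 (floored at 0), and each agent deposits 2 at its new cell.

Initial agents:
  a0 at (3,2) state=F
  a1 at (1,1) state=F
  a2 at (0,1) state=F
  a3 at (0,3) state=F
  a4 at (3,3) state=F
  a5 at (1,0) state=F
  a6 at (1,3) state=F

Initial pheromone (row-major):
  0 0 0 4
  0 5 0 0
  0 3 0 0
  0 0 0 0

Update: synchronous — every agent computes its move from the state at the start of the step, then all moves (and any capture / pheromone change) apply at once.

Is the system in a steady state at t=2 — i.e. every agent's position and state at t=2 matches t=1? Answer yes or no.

t=1: a0@(0,3) a1@(1,1) a2@(1,1) a3@(0,3) a4@(0,3) a5@(1,1) a6@(0,3) | pheromone: 0 0 0 11 / 0 10 0 0 / 0 2 0 0 / 0 0 0 0
t=2: a0@(0,3) a1@(1,1) a2@(1,1) a3@(0,3) a4@(0,3) a5@(1,1) a6@(0,3) | pheromone: 0 0 0 18 / 0 15 0 0 / 0 1 0 0 / 0 0 0 0

yes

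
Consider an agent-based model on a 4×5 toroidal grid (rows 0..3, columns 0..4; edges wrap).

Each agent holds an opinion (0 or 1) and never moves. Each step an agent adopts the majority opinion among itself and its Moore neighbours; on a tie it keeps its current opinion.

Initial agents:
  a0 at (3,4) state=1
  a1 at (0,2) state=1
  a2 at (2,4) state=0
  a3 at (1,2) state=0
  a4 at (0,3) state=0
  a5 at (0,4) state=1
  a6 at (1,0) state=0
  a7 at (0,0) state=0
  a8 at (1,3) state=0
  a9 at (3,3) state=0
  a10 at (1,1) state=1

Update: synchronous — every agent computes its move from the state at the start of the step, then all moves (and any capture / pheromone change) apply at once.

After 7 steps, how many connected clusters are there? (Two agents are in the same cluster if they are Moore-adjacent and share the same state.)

t=1: a0@(3,4):0 a1@(0,2):0 a2@(2,4):0 a3@(1,2):0 a4@(0,3):0 a5@(0,4):0 a6@(1,0):0 a7@(0,0):1 a8@(1,3):0 a9@(3,3):0 a10@(1,1):0
t=2: a0@(3,4):0 a1@(0,2):0 a2@(2,4):0 a3@(1,2):0 a4@(0,3):0 a5@(0,4):0 a6@(1,0):0 a7@(0,0):0 a8@(1,3):0 a9@(3,3):0 a10@(1,1):0
t=3: (unchanged — steady state)

1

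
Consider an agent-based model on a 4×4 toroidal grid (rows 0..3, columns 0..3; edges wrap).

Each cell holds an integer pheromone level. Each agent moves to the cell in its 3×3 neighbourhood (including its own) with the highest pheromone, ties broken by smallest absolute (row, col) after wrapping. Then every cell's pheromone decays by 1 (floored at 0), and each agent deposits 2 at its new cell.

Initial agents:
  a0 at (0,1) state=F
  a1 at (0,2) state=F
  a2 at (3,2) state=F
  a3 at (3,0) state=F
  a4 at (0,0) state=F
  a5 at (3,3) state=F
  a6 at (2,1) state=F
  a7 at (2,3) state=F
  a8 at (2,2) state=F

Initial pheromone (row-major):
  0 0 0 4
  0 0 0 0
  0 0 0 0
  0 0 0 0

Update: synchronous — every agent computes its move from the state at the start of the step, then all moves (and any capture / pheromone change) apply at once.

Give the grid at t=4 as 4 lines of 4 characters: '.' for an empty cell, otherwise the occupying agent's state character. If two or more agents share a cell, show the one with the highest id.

...F
....
....
....

t=1: a0@(0,0) a1@(0,3) a2@(0,3) a3@(0,3) a4@(0,3) a5@(0,3) a6@(1,0) a7@(1,0) a8@(1,1) | pheromone: 2 0 0 13 / 4 2 0 0 / 0 0 0 0 / 0 0 0 0
t=2: a0@(0,3) a1@(0,3) a2@(0,3) a3@(0,3) a4@(0,3) a5@(0,3) a6@(0,3) a7@(0,3) a8@(1,0) | pheromone: 1 0 0 28 / 5 1 0 0 / 0 0 0 0 / 0 0 0 0
t=3: a0@(0,3) a1@(0,3) a2@(0,3) a3@(0,3) a4@(0,3) a5@(0,3) a6@(0,3) a7@(0,3) a8@(0,3) | pheromone: 0 0 0 45 / 4 0 0 0 / 0 0 0 0 / 0 0 0 0
t=4: a0@(0,3) a1@(0,3) a2@(0,3) a3@(0,3) a4@(0,3) a5@(0,3) a6@(0,3) a7@(0,3) a8@(0,3) | pheromone: 0 0 0 62 / 3 0 0 0 / 0 0 0 0 / 0 0 0 0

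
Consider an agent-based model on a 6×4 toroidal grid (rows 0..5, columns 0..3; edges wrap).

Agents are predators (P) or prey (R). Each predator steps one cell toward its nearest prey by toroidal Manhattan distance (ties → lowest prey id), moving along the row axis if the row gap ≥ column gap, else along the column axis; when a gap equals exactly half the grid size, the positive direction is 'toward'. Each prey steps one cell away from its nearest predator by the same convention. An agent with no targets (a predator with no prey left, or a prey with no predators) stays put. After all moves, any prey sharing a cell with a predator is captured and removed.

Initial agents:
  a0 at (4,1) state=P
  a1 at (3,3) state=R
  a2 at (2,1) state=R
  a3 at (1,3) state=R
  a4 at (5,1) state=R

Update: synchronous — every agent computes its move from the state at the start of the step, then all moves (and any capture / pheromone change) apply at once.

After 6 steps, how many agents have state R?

4

t=1: a0@(5,1):P a1@(3,2):R a2@(1,1):R a3@(0,3):R a4@(0,1):R
t=2: a0@(0,1):P a1@(2,2):R a2@(2,1):R a3@(0,2):R a4@(1,1):R
t=3: a0@(0,2):P a1@(3,2):R a2@(3,1):R a3@(0,3):R a4@(2,1):R
t=4: a0@(0,3):P a1@(2,2):R a2@(2,1):R a3@(0,0):R a4@(3,1):R
t=5: a0@(0,0):P a1@(3,2):R a2@(3,1):R a3@(0,1):R a4@(2,1):R
t=6: a0@(0,1):P a1@(2,2):R a2@(2,1):R a3@(0,2):R a4@(3,1):R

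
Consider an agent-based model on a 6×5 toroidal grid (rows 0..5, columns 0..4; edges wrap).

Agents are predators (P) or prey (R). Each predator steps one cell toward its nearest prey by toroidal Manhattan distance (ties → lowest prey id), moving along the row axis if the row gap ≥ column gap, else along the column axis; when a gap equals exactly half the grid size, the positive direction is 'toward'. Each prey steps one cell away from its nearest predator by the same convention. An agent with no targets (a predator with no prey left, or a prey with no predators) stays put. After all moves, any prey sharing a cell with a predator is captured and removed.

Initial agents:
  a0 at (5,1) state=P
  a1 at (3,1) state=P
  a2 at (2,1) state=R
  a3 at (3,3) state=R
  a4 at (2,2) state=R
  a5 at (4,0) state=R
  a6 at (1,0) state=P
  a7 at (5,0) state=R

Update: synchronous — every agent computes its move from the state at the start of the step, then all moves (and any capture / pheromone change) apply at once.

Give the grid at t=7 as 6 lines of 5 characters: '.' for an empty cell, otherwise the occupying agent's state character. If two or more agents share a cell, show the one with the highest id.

t=1: a0@(5,0):P a1@(2,1):P a2@(1,1):R a3@(3,4):R a4@(1,2):R a5@(3,0):R a6@(2,0):P a7@(5,4):R
t=2: a0@(5,4):P a1@(1,1):P a2@(0,1):R a3@(4,4):R a4@(0,2):R a5@(4,0):R a6@(3,0):P a7@(5,3):R
t=3: a0@(4,4):P a1@(0,1):P a2@(5,1):R a3@(3,4):R a4@(5,2):R a5@(5,0):R a6@(4,0):P a7@(5,2):R
t=4: a0@(3,4):P a1@(5,1):P a2@(4,1):R a3@(2,4):R a4@(4,2):R a5@(0,0):R a6@(5,0):P a7@(4,2):R
t=5: a0@(2,4):P a1@(4,1):P a2@(3,1):R a3@(1,4):R a4@(3,2):R a5@(1,0):R a6@(0,0):P a7@(3,2):R
t=6: a0@(1,4):P a1@(3,1):P a2@(2,1):R a3@(0,4):R a4@(2,2):R a5@(2,0):R a6@(1,0):P a7@(2,2):R
t=7: a0@(0,4):P a1@(2,1):P a2@(1,1):R a3@(5,4):R a4@(1,2):R a5@(3,0):R a6@(2,0):P a7@(1,2):R

....P
.RR..
PP...
R....
.....
....R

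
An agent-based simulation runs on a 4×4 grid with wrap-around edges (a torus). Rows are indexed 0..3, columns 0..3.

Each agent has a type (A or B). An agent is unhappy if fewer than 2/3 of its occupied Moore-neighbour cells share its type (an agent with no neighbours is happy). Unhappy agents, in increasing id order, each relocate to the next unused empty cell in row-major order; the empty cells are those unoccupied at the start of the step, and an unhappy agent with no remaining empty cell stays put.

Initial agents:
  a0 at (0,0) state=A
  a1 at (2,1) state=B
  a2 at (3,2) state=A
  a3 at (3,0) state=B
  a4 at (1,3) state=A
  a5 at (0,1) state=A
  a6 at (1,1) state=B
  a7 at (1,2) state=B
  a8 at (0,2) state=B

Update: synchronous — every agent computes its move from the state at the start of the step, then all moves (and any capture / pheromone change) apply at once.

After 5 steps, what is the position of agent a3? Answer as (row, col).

t=1: a0@(0,3):A a1@(2,1):B a2@(1,0):A a3@(2,0):B a4@(2,2):A a5@(2,3):A a6@(3,1):B a7@(3,3):B a8@(0,2):B
t=2: a0@(0,0):A a1@(0,1):B a2@(1,1):A a3@(1,2):B a4@(1,3):A a5@(3,0):A a6@(3,1):B a7@(3,2):B a8@(0,2):B
t=3: a0@(0,3):A a1@(1,0):B a2@(2,0):A a3@(2,1):B a4@(2,2):A a5@(2,3):A a6@(3,3):B a7@(3,2):B a8@(0,2):B
t=4: a0@(0,0):A a1@(0,1):B a2@(1,1):A a3@(1,2):B a4@(1,3):A a5@(3,0):A a6@(3,1):B a7@(3,2):B a8@(0,2):B
t=5: a0@(0,3):A a1@(1,0):B a2@(2,0):A a3@(2,1):B a4@(2,2):A a5@(2,3):A a6@(3,3):B a7@(3,2):B a8@(0,2):B

(2, 1)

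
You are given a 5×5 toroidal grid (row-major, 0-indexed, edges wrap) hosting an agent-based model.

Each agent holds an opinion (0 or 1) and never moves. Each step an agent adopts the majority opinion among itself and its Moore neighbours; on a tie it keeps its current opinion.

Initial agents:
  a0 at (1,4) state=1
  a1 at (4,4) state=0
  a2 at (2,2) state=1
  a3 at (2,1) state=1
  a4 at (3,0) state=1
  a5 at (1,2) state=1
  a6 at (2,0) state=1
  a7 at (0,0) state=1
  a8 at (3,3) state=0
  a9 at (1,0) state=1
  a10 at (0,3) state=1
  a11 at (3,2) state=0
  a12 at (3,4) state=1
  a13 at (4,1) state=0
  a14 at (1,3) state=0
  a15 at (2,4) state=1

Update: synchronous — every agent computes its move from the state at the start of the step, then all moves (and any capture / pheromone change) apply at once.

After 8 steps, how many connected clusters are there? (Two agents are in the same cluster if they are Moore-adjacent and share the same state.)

1

t=1: a0@(1,4):1 a1@(4,4):1 a2@(2,2):1 a3@(2,1):1 a4@(3,0):1 a5@(1,2):1 a6@(2,0):1 a7@(0,0):1 a8@(3,3):0 a9@(1,0):1 a10@(0,3):1 a11@(3,2):0 a12@(3,4):1 a13@(4,1):0 a14@(1,3):1 a15@(2,4):1
t=2: a0@(1,4):1 a1@(4,4):1 a2@(2,2):1 a3@(2,1):1 a4@(3,0):1 a5@(1,2):1 a6@(2,0):1 a7@(0,0):1 a8@(3,3):1 a9@(1,0):1 a10@(0,3):1 a11@(3,2):0 a12@(3,4):1 a13@(4,1):0 a14@(1,3):1 a15@(2,4):1
t=3: a0@(1,4):1 a1@(4,4):1 a2@(2,2):1 a3@(2,1):1 a4@(3,0):1 a5@(1,2):1 a6@(2,0):1 a7@(0,0):1 a8@(3,3):1 a9@(1,0):1 a10@(0,3):1 a11@(3,2):1 a12@(3,4):1 a13@(4,1):0 a14@(1,3):1 a15@(2,4):1
t=4: a0@(1,4):1 a1@(4,4):1 a2@(2,2):1 a3@(2,1):1 a4@(3,0):1 a5@(1,2):1 a6@(2,0):1 a7@(0,0):1 a8@(3,3):1 a9@(1,0):1 a10@(0,3):1 a11@(3,2):1 a12@(3,4):1 a13@(4,1):1 a14@(1,3):1 a15@(2,4):1
t=5: (unchanged — steady state)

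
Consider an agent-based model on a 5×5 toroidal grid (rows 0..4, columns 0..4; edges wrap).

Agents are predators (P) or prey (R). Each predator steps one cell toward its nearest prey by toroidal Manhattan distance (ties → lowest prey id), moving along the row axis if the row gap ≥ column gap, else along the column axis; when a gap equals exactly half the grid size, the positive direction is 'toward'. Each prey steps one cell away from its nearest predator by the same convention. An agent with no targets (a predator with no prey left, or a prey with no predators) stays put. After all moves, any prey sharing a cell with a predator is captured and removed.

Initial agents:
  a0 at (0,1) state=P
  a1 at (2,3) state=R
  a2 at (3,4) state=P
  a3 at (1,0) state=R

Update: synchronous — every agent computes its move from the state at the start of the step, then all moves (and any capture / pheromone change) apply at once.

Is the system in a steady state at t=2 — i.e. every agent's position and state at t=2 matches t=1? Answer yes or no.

t=1: a0@(1,1):P a1@(1,3):R a2@(2,4):P a3@(2,0):R
t=2: a0@(1,2):P a1@(1,4):R a2@(2,0):P a3@(2,1):R

no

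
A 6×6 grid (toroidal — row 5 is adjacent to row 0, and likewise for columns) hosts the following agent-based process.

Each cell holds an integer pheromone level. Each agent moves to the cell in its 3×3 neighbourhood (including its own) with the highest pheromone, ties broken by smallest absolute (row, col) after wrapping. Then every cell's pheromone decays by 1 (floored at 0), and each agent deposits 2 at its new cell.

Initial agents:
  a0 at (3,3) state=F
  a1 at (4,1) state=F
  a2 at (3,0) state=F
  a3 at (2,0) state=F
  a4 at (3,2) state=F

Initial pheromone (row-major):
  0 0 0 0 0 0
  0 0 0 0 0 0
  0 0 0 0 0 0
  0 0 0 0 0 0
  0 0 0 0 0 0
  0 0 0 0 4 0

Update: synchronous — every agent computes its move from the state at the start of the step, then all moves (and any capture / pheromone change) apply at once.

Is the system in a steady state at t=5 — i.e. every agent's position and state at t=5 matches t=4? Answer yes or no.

yes

t=1: a0@(2,2) a1@(3,0) a2@(2,0) a3@(1,0) a4@(2,1) | pheromone: 0 0 0 0 0 0 / 2 0 0 0 0 0 / 2 2 2 0 0 0 / 2 0 0 0 0 0 / 0 0 0 0 0 0 / 0 0 0 0 3 0
t=2: a0@(2,1) a1@(2,0) a2@(1,0) a3@(1,0) a4@(1,0) | pheromone: 0 0 0 0 0 0 / 7 0 0 0 0 0 / 3 3 1 0 0 0 / 1 0 0 0 0 0 / 0 0 0 0 0 0 / 0 0 0 0 2 0
t=3: a0@(1,0) a1@(1,0) a2@(1,0) a3@(1,0) a4@(1,0) | pheromone: 0 0 0 0 0 0 / 16 0 0 0 0 0 / 2 2 0 0 0 0 / 0 0 0 0 0 0 / 0 0 0 0 0 0 / 0 0 0 0 1 0
t=4: a0@(1,0) a1@(1,0) a2@(1,0) a3@(1,0) a4@(1,0) | pheromone: 0 0 0 0 0 0 / 25 0 0 0 0 0 / 1 1 0 0 0 0 / 0 0 0 0 0 0 / 0 0 0 0 0 0 / 0 0 0 0 0 0
t=5: a0@(1,0) a1@(1,0) a2@(1,0) a3@(1,0) a4@(1,0) | pheromone: 0 0 0 0 0 0 / 34 0 0 0 0 0 / 0 0 0 0 0 0 / 0 0 0 0 0 0 / 0 0 0 0 0 0 / 0 0 0 0 0 0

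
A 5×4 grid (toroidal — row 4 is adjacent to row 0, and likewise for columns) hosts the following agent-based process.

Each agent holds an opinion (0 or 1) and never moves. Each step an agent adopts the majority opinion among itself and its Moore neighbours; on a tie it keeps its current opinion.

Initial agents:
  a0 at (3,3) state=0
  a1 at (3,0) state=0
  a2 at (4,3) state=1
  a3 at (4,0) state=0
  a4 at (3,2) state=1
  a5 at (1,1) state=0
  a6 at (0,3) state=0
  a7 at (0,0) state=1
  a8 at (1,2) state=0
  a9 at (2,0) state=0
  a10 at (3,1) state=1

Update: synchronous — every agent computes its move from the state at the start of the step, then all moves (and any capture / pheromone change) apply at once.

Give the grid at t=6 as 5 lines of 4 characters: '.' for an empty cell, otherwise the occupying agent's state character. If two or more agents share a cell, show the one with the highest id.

0..0
.00.
0...
0000
0..0

t=1: a0@(3,3):0 a1@(3,0):0 a2@(4,3):0 a3@(4,0):0 a4@(3,2):1 a5@(1,1):0 a6@(0,3):0 a7@(0,0):0 a8@(1,2):0 a9@(2,0):0 a10@(3,1):0
t=2: a0@(3,3):0 a1@(3,0):0 a2@(4,3):0 a3@(4,0):0 a4@(3,2):0 a5@(1,1):0 a6@(0,3):0 a7@(0,0):0 a8@(1,2):0 a9@(2,0):0 a10@(3,1):0
t=3: (unchanged — steady state)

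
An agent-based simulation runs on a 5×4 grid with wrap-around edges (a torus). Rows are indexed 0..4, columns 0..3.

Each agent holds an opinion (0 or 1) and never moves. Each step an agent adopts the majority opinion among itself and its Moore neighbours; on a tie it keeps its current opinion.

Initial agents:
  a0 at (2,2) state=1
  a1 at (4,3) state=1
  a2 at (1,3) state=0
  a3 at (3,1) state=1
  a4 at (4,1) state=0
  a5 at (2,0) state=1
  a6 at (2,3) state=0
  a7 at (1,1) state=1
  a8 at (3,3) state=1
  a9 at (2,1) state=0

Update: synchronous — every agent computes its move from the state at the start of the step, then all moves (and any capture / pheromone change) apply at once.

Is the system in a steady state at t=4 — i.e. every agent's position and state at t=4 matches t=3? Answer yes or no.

t=1: a0@(2,2):1 a1@(4,3):1 a2@(1,3):0 a3@(3,1):1 a4@(4,1):0 a5@(2,0):1 a6@(2,3):1 a7@(1,1):1 a8@(3,3):1 a9@(2,1):1
t=2: a0@(2,2):1 a1@(4,3):1 a2@(1,3):1 a3@(3,1):1 a4@(4,1):0 a5@(2,0):1 a6@(2,3):1 a7@(1,1):1 a8@(3,3):1 a9@(2,1):1
t=3: (unchanged — steady state)

yes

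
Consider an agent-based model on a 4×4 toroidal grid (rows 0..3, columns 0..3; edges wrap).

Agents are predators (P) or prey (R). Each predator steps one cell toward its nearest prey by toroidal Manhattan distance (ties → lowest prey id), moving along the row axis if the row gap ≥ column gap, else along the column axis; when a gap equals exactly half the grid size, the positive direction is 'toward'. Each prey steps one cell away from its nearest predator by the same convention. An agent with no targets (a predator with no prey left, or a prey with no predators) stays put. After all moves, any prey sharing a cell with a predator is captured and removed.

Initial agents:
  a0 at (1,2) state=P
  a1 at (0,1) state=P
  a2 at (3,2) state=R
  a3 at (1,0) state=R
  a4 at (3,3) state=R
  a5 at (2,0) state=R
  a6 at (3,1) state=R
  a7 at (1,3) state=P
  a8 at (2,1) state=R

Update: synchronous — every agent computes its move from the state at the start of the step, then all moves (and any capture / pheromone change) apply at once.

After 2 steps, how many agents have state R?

t=1: a0@(2,2):P a1@(3,1):P a3@(1,1):R a4@(2,3):R a5@(3,0):R a6@(2,1):R a7@(1,0):P
t=2: a0@(2,3):P a1@(3,0):P a3@(1,2):R a4@(2,0):R a5@(3,3):R a6@(2,0):R a7@(1,1):P

4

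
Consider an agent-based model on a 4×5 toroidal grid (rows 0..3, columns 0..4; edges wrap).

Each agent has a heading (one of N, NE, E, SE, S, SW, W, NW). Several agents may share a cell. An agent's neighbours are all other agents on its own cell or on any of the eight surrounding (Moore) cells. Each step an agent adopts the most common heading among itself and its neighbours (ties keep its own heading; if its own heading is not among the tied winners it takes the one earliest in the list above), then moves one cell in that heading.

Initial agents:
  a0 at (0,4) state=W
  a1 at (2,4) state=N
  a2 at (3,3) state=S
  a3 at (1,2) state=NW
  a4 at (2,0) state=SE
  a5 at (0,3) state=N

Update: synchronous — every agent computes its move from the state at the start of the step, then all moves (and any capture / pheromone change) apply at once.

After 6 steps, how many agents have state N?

6

t=1: a0@(0,3):W a1@(1,4):N a2@(2,3):N a3@(0,1):NW a4@(3,1):SE a5@(3,3):N
t=2: a0@(3,3):N a1@(0,4):N a2@(1,3):N a3@(3,0):NW a4@(0,2):SE a5@(2,3):N
t=3: a0@(2,3):N a1@(3,4):N a2@(0,3):N a3@(2,4):NW a4@(3,2):N a5@(1,3):N
t=4: a0@(1,3):N a1@(2,4):N a2@(3,3):N a3@(1,4):N a4@(2,2):N a5@(0,3):N
t=5: a0@(0,3):N a1@(1,4):N a2@(2,3):N a3@(0,4):N a4@(1,2):N a5@(3,3):N
t=6: a0@(3,3):N a1@(0,4):N a2@(1,3):N a3@(3,4):N a4@(0,2):N a5@(2,3):N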